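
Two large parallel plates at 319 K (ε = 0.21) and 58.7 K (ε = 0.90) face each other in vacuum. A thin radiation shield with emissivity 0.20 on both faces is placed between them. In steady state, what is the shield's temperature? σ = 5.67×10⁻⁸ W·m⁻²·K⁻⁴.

T_s ≈ 249 K

In steady state the net flux on the hot side equals that on the cold side.
σ(T₁⁴−T_s⁴)/D₁ = σ(T_s⁴−T₂⁴)/D₂, with D₁ = 1/ε₁+1/ε_s−1 = 8.762, D₂ = 1/ε_s+1/ε₂−1 = 5.111.
Solve for T_s⁴: T_s⁴ = (D₂·T₁⁴ + D₁·T₂⁴)/(D₁+D₂) = 3.823×10⁹ K⁴.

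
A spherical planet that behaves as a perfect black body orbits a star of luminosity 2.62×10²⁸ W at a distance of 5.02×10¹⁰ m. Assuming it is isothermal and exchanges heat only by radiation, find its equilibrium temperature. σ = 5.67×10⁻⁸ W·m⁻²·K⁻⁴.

First find the stellar flux at distance d: S = L/(4πd²) = 2.62×10²⁸/(4π·(5.02×10¹⁰)²) = 8.273×10⁵ W/m².
For an isothermal sphere, absorbed (1−a)S·πr² = emitted σ·4πr²·T⁴, so T⁴ = (1−a)S/(4σ).
T⁴ = 1.00·8.273×10⁵/(4·5.67×10⁻⁸) = 3.648×10¹² K⁴.

T ≈ 1380 K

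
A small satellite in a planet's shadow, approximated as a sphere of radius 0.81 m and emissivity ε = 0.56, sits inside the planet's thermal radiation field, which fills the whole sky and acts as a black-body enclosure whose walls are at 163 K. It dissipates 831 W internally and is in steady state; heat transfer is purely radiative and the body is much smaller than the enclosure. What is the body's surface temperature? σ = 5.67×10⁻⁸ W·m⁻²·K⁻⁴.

T ≈ 250 K

For a small grey body in a large enclosure, net radiated power = εσA(T⁴ − T_w⁴).
Steady state: P = εσA(T⁴ − T_w⁴) with A = 4πr² = 8.245 m².
T⁴ = P/(εσA) + T_w⁴ = 831/(0.56·5.67×10⁻⁸·8.245) + (163)⁴
    = 3.174×10⁹ + 7.059×10⁸ = 3.880×10⁹ K⁴.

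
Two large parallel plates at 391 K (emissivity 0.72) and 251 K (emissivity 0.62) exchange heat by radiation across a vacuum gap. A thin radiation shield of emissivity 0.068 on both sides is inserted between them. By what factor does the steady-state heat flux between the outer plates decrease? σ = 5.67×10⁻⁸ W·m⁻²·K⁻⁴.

factor ≈ 15.2

Without shield: q₀ = σΔ(T⁴)/(1/ε₁+1/ε₂−1) with denominator 2.002.
With shield the two gaps are in series; the resistances add: (1/ε₁+1/ε_s−1)+(1/ε_s+1/ε₂−1) = 15.09+15.32 = 30.41.
Heat-flux ratio q₀/q = 30.41/2.002.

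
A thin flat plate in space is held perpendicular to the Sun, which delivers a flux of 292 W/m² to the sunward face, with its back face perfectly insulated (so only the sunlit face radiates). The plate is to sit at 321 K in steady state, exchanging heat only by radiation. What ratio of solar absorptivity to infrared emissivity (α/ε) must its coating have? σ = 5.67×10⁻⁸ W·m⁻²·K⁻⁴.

α/ε ≈ 2.06

Balance: αS·A = εσ·1A·T⁴ ⇒ α/ε = σT⁴/S.
α/ε = 5.67×10⁻⁸·(321)⁴/292 = 5.67×10⁻⁸·1.062×10¹⁰/292.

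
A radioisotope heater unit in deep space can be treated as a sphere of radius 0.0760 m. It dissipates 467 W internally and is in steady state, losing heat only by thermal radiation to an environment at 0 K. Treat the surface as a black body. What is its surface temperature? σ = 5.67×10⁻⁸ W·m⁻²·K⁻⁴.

T ≈ 580 K

Steady state: internal power = radiated power, P = εσA T⁴.
Radiating area A = 4πr² = 0.07258 m².
T⁴ = P/(εσA) = 467/(1.0·5.67×10⁻⁸·0.07258) = 1.135×10¹¹ K⁴.
T = (1.135×10¹¹)^(1/4).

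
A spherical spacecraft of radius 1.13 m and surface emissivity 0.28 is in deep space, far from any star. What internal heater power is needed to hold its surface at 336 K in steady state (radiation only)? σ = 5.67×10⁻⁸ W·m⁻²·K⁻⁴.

P ≈ 3250 W

P = εσ·4πr²·T⁴.
4πr² = 16.05 m²; T⁴ = 1.275×10¹⁰ K⁴.
P = 0.28·5.67×10⁻⁸·16.05·1.275×10¹⁰.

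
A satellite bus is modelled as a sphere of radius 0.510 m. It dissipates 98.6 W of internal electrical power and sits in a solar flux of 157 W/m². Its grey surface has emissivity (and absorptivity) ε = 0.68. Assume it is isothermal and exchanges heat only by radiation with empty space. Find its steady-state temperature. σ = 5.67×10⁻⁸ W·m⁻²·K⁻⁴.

At steady state, absorbed solar power + internal power = radiated power.
Absorbed: α·S·A_cross = 0.68·157·0.8171 = 87.24 W (cross-section πr²).
Total input = 87.24 + 98.6 = 185.8 W.
Radiated: εσ·A_surf·T⁴ with A_surf = 4πr² = 3.269 m².
T⁴ = 185.8/(0.68·5.67×10⁻⁸·3.269) = 1.475×10⁹ K⁴.

T ≈ 196 K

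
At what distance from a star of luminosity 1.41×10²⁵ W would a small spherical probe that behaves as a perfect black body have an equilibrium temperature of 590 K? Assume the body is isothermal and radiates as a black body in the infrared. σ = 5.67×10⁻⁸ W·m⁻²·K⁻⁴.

d ≈ 6.39×10⁹ m

For an isothermal black-emitting sphere, (1−a)S·πr² = σ·4πr²·T⁴ ⇒ S = 4σT⁴/(1−a).
S = 4·5.67×10⁻⁸·(590)⁴/1.00 = 27480 W/m².
Flux falls as S = L/(4πd²), so d = √(L/(4πS)) = √(1.41×10²⁵/(4π·27480)).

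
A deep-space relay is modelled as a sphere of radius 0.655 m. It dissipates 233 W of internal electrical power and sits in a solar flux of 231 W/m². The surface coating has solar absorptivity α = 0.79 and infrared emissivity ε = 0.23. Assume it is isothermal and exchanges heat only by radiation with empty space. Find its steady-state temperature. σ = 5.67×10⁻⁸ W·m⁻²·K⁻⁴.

T ≈ 287 K

At steady state, absorbed solar power + internal power = radiated power.
Absorbed: α·S·A_cross = 0.79·231·1.348 = 246.0 W (cross-section πr²).
Total input = 246.0 + 233 = 479.0 W.
Radiated: εσ·A_surf·T⁴ with A_surf = 4πr² = 5.391 m².
T⁴ = 479.0/(0.23·5.67×10⁻⁸·5.391) = 6.812×10⁹ K⁴.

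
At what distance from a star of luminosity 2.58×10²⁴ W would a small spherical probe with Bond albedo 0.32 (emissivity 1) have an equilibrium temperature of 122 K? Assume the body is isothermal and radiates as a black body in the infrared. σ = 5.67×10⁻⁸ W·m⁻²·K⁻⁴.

d ≈ 5.27×10¹⁰ m

For an isothermal black-emitting sphere, (1−a)S·πr² = σ·4πr²·T⁴ ⇒ S = 4σT⁴/(1−a).
S = 4·5.67×10⁻⁸·(122)⁴/0.680 = 73.89 W/m².
Flux falls as S = L/(4πd²), so d = √(L/(4πS)) = √(2.58×10²⁴/(4π·73.89)).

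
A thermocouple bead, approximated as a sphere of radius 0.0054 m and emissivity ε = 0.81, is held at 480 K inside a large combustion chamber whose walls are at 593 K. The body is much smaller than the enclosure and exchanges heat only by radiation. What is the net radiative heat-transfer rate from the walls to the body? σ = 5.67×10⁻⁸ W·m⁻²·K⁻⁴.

P_net ≈ 1.19 W

For a small grey body in a large enclosure: P_net = εσA(T_body⁴ − T_wall⁴).
A = 4πr² = 3.664×10⁻⁴ m²; T_body⁴ − T_wall⁴ = 5.308×10¹⁰ − 1.237×10¹¹ = -7.057×10¹⁰ K⁴.
|P_net| = 0.81·5.67×10⁻⁸·3.664×10⁻⁴·7.057×10¹⁰.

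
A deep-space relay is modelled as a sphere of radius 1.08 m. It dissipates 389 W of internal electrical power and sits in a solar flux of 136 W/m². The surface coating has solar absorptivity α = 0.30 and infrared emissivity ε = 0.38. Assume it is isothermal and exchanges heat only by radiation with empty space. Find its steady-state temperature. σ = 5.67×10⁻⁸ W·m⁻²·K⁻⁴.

At steady state, absorbed solar power + internal power = radiated power.
Absorbed: α·S·A_cross = 0.30·136·3.664 = 149.5 W (cross-section πr²).
Total input = 149.5 + 389 = 538.5 W.
Radiated: εσ·A_surf·T⁴ with A_surf = 4πr² = 14.66 m².
T⁴ = 538.5/(0.38·5.67×10⁻⁸·14.66) = 1.705×10⁹ K⁴.

T ≈ 203 K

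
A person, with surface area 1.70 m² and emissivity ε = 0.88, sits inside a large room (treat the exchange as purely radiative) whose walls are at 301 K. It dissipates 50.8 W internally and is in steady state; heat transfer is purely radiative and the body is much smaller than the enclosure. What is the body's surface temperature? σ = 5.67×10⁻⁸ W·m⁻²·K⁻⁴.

For a small grey body in a large enclosure, net radiated power = εσA(T⁴ − T_w⁴).
Steady state: P = εσA(T⁴ − T_w⁴) with A = 1.70 m².
T⁴ = P/(εσA) + T_w⁴ = 50.8/(0.88·5.67×10⁻⁸·1.700) + (301)⁴
    = 5.989×10⁸ + 8.209×10⁹ = 8.807×10⁹ K⁴.

T ≈ 306 K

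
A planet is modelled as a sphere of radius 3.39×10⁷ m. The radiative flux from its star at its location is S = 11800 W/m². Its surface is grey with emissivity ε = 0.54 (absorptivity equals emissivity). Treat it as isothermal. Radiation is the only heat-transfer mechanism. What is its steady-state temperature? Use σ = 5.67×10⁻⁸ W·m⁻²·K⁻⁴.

At equilibrium, absorbed power = emitted power.
Absorbing cross-section = πr² = 3.610×10¹⁵ m²; emitting surface = 4πr² = 1.444×10¹⁶ m² (ratio 4).
εS·A_cross = εσ·A_surf·T⁴  ⇒  T⁴ = S/(4σ)   (ε cancels).
T⁴ = 11800/(4·5.67×10⁻⁸) = 5.203×10¹⁰ K⁴.
T = (5.203×10¹⁰)^(1/4).

T ≈ 478 K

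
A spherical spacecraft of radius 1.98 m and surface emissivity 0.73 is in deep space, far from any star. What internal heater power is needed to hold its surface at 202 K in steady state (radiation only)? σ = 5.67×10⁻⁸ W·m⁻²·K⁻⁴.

P = εσ·4πr²·T⁴.
4πr² = 49.27 m²; T⁴ = 1.665×10⁹ K⁴.
P = 0.73·5.67×10⁻⁸·49.27·1.665×10⁹.

P ≈ 3400 W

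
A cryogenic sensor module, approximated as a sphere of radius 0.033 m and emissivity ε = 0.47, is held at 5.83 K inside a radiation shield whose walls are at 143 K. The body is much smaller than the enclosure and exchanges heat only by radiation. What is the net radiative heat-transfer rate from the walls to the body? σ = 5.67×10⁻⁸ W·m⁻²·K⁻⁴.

For a small grey body in a large enclosure: P_net = εσA(T_body⁴ − T_wall⁴).
A = 4πr² = 0.01368 m²; T_body⁴ − T_wall⁴ = 1155 − 4.182×10⁸ = -4.182×10⁸ K⁴.
|P_net| = 0.47·5.67×10⁻⁸·0.01368·4.182×10⁸.

P_net ≈ 0.152 W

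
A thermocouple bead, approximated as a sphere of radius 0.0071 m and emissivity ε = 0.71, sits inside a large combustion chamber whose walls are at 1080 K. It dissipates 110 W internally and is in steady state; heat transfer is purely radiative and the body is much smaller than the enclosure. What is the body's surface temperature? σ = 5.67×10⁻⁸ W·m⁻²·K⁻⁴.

T ≈ 1540 K

For a small grey body in a large enclosure, net radiated power = εσA(T⁴ − T_w⁴).
Steady state: P = εσA(T⁴ − T_w⁴) with A = 4πr² = 6.335×10⁻⁴ m².
T⁴ = P/(εσA) + T_w⁴ = 110/(0.71·5.67×10⁻⁸·6.335×10⁻⁴) + (1080)⁴
    = 4.313×10¹² + 1.360×10¹² = 5.674×10¹² K⁴.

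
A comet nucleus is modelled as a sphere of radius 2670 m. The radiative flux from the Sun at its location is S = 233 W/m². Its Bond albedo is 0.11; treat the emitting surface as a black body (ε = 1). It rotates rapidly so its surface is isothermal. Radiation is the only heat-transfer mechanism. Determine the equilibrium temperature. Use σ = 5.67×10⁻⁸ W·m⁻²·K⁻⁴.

At equilibrium, absorbed power = emitted power.
Absorbing cross-section = πr² = 2.240×10⁷ m²; emitting surface = 4πr² = 8.958×10⁷ m² (ratio 4).
(1−a)S·A_cross = εσ·A_surf·T⁴  ⇒  T⁴ = (1−a)S/(4σ).
T⁴ = 0.890·233/(4·5.67×10⁻⁸) = 9.143×10⁸ K⁴.
T = (9.143×10⁸)^(1/4).

T ≈ 174 K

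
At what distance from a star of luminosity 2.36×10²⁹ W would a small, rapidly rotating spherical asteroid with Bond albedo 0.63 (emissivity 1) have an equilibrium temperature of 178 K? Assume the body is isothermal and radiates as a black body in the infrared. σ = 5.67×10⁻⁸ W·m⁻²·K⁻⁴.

d ≈ 5.52×10¹² m

For an isothermal black-emitting sphere, (1−a)S·πr² = σ·4πr²·T⁴ ⇒ S = 4σT⁴/(1−a).
S = 4·5.67×10⁻⁸·(178)⁴/0.370 = 615.3 W/m².
Flux falls as S = L/(4πd²), so d = √(L/(4πS)) = √(2.36×10²⁹/(4π·615.3)).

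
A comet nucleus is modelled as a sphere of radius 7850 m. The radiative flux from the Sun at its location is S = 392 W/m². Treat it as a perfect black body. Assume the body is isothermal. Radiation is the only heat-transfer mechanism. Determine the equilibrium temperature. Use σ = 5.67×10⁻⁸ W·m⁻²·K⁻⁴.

T ≈ 204 K

At equilibrium, absorbed power = emitted power.
Absorbing cross-section = πr² = 1.936×10⁸ m²; emitting surface = 4πr² = 7.744×10⁸ m² (ratio 4).
S·A_cross = εσ·A_surf·T⁴  ⇒  T⁴ = S/(4σ).
T⁴ = 1.00·392/(4·5.67×10⁻⁸) = 1.728×10⁹ K⁴.
T = (1.728×10⁹)^(1/4).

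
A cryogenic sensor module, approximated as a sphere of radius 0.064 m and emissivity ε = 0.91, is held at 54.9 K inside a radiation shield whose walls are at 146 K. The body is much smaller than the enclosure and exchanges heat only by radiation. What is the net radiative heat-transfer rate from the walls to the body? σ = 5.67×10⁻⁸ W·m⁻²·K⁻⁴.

P_net ≈ 1.18 W

For a small grey body in a large enclosure: P_net = εσA(T_body⁴ − T_wall⁴).
A = 4πr² = 0.05147 m²; T_body⁴ − T_wall⁴ = 9.084×10⁶ − 4.544×10⁸ = -4.453×10⁸ K⁴.
|P_net| = 0.91·5.67×10⁻⁸·0.05147·4.453×10⁸.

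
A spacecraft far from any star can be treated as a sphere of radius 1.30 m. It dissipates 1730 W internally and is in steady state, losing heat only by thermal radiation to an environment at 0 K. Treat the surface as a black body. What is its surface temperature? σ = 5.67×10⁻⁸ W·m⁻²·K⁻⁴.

Steady state: internal power = radiated power, P = εσA T⁴.
Radiating area A = 4πr² = 21.24 m².
T⁴ = P/(εσA) = 1730/(1.0·5.67×10⁻⁸·21.24) = 1.437×10⁹ K⁴.
T = (1.437×10⁹)^(1/4).

T ≈ 195 K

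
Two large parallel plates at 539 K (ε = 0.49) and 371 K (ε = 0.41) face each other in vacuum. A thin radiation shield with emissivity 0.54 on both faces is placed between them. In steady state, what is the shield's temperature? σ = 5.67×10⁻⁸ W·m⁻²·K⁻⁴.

In steady state the net flux on the hot side equals that on the cold side.
σ(T₁⁴−T_s⁴)/D₁ = σ(T_s⁴−T₂⁴)/D₂, with D₁ = 1/ε₁+1/ε_s−1 = 2.893, D₂ = 1/ε_s+1/ε₂−1 = 3.291.
Solve for T_s⁴: T_s⁴ = (D₂·T₁⁴ + D₁·T₂⁴)/(D₁+D₂) = 5.378×10¹⁰ K⁴.

T_s ≈ 482 K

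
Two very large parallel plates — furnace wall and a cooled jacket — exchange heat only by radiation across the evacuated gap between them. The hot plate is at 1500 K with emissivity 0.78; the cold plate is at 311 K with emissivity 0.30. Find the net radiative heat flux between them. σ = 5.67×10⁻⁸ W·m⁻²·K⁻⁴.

For two infinite grey parallel plates, q = σ(T₁⁴ − T₂⁴)/(1/ε₁ + 1/ε₂ − 1).
T₁⁴ − T₂⁴ = 5.062×10¹² − 9.355×10⁹ = 5.053×10¹² K⁴.
1/ε₁ + 1/ε₂ − 1 = 1.282 + 3.333 − 1 = 3.615.
q = 5.67×10⁻⁸ × 5.053×10¹² / 3.615.

q ≈ 79200 W/m²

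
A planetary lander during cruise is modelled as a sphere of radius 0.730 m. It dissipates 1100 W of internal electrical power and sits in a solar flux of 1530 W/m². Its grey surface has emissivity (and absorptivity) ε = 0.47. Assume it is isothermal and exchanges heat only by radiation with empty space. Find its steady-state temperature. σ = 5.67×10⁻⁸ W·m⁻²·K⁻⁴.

T ≈ 337 K

At steady state, absorbed solar power + internal power = radiated power.
Absorbed: α·S·A_cross = 0.47·1530·1.674 = 1204 W (cross-section πr²).
Total input = 1204 + 1100 = 2304 W.
Radiated: εσ·A_surf·T⁴ with A_surf = 4πr² = 6.697 m².
T⁴ = 2304/(0.47·5.67×10⁻⁸·6.697) = 1.291×10¹⁰ K⁴.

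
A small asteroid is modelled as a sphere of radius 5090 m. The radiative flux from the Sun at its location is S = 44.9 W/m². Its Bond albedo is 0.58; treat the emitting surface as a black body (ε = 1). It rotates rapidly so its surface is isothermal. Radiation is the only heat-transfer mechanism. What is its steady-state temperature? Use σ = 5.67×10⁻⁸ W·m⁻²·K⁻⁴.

At equilibrium, absorbed power = emitted power.
Absorbing cross-section = πr² = 8.139×10⁷ m²; emitting surface = 4πr² = 3.256×10⁸ m² (ratio 4).
(1−a)S·A_cross = εσ·A_surf·T⁴  ⇒  T⁴ = (1−a)S/(4σ).
T⁴ = 0.420·44.9/(4·5.67×10⁻⁸) = 8.315×10⁷ K⁴.
T = (8.315×10⁷)^(1/4).

T ≈ 95.5 K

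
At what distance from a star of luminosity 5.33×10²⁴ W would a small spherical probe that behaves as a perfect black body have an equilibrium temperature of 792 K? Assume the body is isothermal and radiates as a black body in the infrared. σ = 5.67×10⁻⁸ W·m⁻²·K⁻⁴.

d ≈ 2.18×10⁹ m

For an isothermal black-emitting sphere, (1−a)S·πr² = σ·4πr²·T⁴ ⇒ S = 4σT⁴/(1−a).
S = 4·5.67×10⁻⁸·(792)⁴/1.00 = 89240 W/m².
Flux falls as S = L/(4πd²), so d = √(L/(4πS)) = √(5.33×10²⁴/(4π·89240)).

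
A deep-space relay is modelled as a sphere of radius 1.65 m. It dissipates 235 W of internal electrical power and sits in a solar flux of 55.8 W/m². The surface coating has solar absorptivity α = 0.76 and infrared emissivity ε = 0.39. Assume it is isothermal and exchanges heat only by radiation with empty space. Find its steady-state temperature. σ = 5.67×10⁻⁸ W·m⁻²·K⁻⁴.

At steady state, absorbed solar power + internal power = radiated power.
Absorbed: α·S·A_cross = 0.76·55.8·8.553 = 362.7 W (cross-section πr²).
Total input = 362.7 + 235 = 597.7 W.
Radiated: εσ·A_surf·T⁴ with A_surf = 4πr² = 34.21 m².
T⁴ = 597.7/(0.39·5.67×10⁻⁸·34.21) = 7.901×10⁸ K⁴.

T ≈ 168 K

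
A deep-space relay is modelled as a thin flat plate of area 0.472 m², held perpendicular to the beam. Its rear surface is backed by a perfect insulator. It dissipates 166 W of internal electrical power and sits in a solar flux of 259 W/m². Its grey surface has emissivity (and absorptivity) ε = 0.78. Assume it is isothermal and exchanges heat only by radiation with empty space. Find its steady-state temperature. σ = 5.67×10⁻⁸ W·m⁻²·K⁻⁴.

At steady state, absorbed solar power + internal power = radiated power.
Absorbed: α·S·A_cross = 0.78·259·0.4720 = 95.35 W (cross-section A).
Total input = 95.35 + 166 = 261.4 W.
Radiated: εσ·A_surf·T⁴ with A_surf = A = 0.4720 m².
T⁴ = 261.4/(0.78·5.67×10⁻⁸·0.4720) = 1.252×10¹⁰ K⁴.

T ≈ 335 K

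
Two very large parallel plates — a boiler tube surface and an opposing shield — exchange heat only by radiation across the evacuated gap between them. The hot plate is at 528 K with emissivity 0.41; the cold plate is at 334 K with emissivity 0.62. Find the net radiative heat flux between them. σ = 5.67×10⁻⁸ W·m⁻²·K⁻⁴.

For two infinite grey parallel plates, q = σ(T₁⁴ − T₂⁴)/(1/ε₁ + 1/ε₂ − 1).
T₁⁴ − T₂⁴ = 7.772×10¹⁰ − 1.244×10¹⁰ = 6.528×10¹⁰ K⁴.
1/ε₁ + 1/ε₂ − 1 = 2.439 + 1.613 − 1 = 3.052.
q = 5.67×10⁻⁸ × 6.528×10¹⁰ / 3.052.

q ≈ 1210 W/m²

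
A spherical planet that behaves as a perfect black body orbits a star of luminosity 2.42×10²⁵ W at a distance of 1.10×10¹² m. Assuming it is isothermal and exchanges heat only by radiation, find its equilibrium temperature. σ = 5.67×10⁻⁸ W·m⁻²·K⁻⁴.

T ≈ 51.5 K

First find the stellar flux at distance d: S = L/(4πd²) = 2.42×10²⁵/(4π·(1.10×10¹²)²) = 1.592 W/m².
For an isothermal sphere, absorbed (1−a)S·πr² = emitted σ·4πr²·T⁴, so T⁴ = (1−a)S/(4σ).
T⁴ = 1.00·1.592/(4·5.67×10⁻⁸) = 7.017×10⁶ K⁴.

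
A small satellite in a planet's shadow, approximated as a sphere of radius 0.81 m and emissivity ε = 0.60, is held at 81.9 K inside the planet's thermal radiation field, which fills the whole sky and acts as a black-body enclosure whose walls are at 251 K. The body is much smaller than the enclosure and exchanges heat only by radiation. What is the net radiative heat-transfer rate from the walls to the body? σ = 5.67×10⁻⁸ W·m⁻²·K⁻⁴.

For a small grey body in a large enclosure: P_net = εσA(T_body⁴ − T_wall⁴).
A = 4πr² = 8.245 m²; T_body⁴ − T_wall⁴ = 4.499×10⁷ − 3.969×10⁹ = -3.924×10⁹ K⁴.
|P_net| = 0.60·5.67×10⁻⁸·8.245·3.924×10⁹.

P_net ≈ 1100 W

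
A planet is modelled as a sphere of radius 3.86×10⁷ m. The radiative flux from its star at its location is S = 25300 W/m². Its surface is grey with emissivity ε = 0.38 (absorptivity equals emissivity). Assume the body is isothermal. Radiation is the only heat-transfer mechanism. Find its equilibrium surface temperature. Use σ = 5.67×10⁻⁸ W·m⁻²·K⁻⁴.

T ≈ 578 K

At equilibrium, absorbed power = emitted power.
Absorbing cross-section = πr² = 4.681×10¹⁵ m²; emitting surface = 4πr² = 1.872×10¹⁶ m² (ratio 4).
εS·A_cross = εσ·A_surf·T⁴  ⇒  T⁴ = S/(4σ)   (ε cancels).
T⁴ = 25300/(4·5.67×10⁻⁸) = 1.116×10¹¹ K⁴.
T = (1.116×10¹¹)^(1/4).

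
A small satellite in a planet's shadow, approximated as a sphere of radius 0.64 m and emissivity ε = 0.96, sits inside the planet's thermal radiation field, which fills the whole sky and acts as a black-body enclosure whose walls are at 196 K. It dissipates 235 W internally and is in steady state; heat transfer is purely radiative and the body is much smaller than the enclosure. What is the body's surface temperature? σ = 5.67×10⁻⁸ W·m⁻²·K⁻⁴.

For a small grey body in a large enclosure, net radiated power = εσA(T⁴ − T_w⁴).
Steady state: P = εσA(T⁴ − T_w⁴) with A = 4πr² = 5.147 m².
T⁴ = P/(εσA) + T_w⁴ = 235/(0.96·5.67×10⁻⁸·5.147) + (196)⁴
    = 8.388×10⁸ + 1.476×10⁹ = 2.315×10⁹ K⁴.

T ≈ 219 K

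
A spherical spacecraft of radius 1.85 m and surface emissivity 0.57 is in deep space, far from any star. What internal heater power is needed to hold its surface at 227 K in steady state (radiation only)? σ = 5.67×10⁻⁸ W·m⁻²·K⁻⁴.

P = εσ·4πr²·T⁴.
4πr² = 43.01 m²; T⁴ = 2.655×10⁹ K⁴.
P = 0.57·5.67×10⁻⁸·43.01·2.655×10⁹.

P ≈ 3690 W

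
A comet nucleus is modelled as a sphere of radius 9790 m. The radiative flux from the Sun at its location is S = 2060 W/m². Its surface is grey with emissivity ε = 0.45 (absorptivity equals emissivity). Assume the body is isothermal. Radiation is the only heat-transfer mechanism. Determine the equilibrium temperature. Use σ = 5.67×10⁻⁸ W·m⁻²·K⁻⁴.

T ≈ 309 K

At equilibrium, absorbed power = emitted power.
Absorbing cross-section = πr² = 3.011×10⁸ m²; emitting surface = 4πr² = 1.204×10⁹ m² (ratio 4).
εS·A_cross = εσ·A_surf·T⁴  ⇒  T⁴ = S/(4σ)   (ε cancels).
T⁴ = 2060/(4·5.67×10⁻⁸) = 9.083×10⁹ K⁴.
T = (9.083×10⁹)^(1/4).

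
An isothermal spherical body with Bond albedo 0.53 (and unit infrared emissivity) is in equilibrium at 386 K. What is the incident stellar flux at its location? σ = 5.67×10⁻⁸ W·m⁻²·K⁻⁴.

(1−a)S·πr² = σ·4πr²·T⁴ ⇒ S = 4σT⁴/(1−a).
S = 4·5.67×10⁻⁸·2.220×10¹⁰/0.470.

S ≈ 10700 W/m²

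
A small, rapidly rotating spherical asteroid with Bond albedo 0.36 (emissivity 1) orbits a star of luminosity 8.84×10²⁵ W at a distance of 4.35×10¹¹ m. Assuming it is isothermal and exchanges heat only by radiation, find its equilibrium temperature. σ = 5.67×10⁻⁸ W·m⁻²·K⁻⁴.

First find the stellar flux at distance d: S = L/(4πd²) = 8.84×10²⁵/(4π·(4.35×10¹¹)²) = 37.18 W/m².
For an isothermal sphere, absorbed (1−a)S·πr² = emitted σ·4πr²·T⁴, so T⁴ = (1−a)S/(4σ).
T⁴ = 0.640·37.18/(4·5.67×10⁻⁸) = 1.049×10⁸ K⁴.

T ≈ 101 K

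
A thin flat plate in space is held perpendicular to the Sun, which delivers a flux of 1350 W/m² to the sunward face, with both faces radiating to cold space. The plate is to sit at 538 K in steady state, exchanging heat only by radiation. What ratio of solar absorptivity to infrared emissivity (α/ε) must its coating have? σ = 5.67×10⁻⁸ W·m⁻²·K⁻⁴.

Balance: αS·A = εσ·2A·T⁴ ⇒ α/ε = 2σT⁴/S.
α/ε = 2·5.67×10⁻⁸·(538)⁴/1350 = 2·5.67×10⁻⁸·8.378×10¹⁰/1350.

α/ε ≈ 7.04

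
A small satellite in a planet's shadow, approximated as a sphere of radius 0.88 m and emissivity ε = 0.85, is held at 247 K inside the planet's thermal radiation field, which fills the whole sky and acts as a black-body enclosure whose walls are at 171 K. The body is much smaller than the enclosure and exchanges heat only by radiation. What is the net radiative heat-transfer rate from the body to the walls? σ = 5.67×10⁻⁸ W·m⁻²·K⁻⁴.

P_net ≈ 1340 W

For a small grey body in a large enclosure: P_net = εσA(T_body⁴ − T_wall⁴).
A = 4πr² = 9.731 m²; T_body⁴ − T_wall⁴ = 3.722×10⁹ − 8.550×10⁸ = 2.867×10⁹ K⁴.
|P_net| = 0.85·5.67×10⁻⁸·9.731·2.867×10⁹.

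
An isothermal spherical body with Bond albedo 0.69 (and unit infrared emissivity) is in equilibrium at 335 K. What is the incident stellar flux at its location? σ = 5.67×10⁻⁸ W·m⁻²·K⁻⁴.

S ≈ 9210 W/m²

(1−a)S·πr² = σ·4πr²·T⁴ ⇒ S = 4σT⁴/(1−a).
S = 4·5.67×10⁻⁸·1.259×10¹⁰/0.310.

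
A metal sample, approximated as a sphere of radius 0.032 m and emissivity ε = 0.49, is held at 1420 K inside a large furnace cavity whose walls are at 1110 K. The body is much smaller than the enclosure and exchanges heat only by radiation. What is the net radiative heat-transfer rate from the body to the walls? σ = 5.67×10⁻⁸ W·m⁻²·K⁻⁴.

For a small grey body in a large enclosure: P_net = εσA(T_body⁴ − T_wall⁴).
A = 4πr² = 0.01287 m²; T_body⁴ − T_wall⁴ = 4.066×10¹² − 1.518×10¹² = 2.548×10¹² K⁴.
|P_net| = 0.49·5.67×10⁻⁸·0.01287·2.548×10¹².

P_net ≈ 911 W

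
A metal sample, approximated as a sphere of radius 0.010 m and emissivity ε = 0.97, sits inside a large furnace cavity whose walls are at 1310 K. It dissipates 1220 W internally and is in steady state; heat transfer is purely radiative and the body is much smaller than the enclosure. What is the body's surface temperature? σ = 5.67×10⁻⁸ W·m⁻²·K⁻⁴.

T ≈ 2130 K

For a small grey body in a large enclosure, net radiated power = εσA(T⁴ − T_w⁴).
Steady state: P = εσA(T⁴ − T_w⁴) with A = 4πr² = 0.001257 m².
T⁴ = P/(εσA) + T_w⁴ = 1220/(0.97·5.67×10⁻⁸·0.001257) + (1310)⁴
    = 1.765×10¹³ + 2.945×10¹² = 2.060×10¹³ K⁴.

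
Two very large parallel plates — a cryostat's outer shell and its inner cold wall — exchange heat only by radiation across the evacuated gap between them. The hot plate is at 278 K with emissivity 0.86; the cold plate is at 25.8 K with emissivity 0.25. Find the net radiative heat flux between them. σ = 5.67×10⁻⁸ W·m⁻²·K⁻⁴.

q ≈ 81.3 W/m²

For two infinite grey parallel plates, q = σ(T₁⁴ − T₂⁴)/(1/ε₁ + 1/ε₂ − 1).
T₁⁴ − T₂⁴ = 5.973×10⁹ − 4.431×10⁵ = 5.972×10⁹ K⁴.
1/ε₁ + 1/ε₂ − 1 = 1.163 + 4.000 − 1 = 4.163.
q = 5.67×10⁻⁸ × 5.972×10⁹ / 4.163.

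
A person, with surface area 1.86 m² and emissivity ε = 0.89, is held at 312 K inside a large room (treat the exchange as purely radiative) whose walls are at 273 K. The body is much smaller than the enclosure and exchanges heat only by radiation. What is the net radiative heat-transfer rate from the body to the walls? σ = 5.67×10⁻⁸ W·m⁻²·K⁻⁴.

P_net ≈ 368 W

For a small grey body in a large enclosure: P_net = εσA(T_body⁴ − T_wall⁴).
A = 1.86 m²; T_body⁴ − T_wall⁴ = 9.476×10⁹ − 5.555×10⁹ = 3.921×10⁹ K⁴.
|P_net| = 0.89·5.67×10⁻⁸·1.860·3.921×10⁹.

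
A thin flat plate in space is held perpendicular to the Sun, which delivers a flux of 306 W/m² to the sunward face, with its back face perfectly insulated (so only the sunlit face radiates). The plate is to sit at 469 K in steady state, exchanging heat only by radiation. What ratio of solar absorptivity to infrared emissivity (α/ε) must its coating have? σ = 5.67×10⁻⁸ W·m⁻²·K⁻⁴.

α/ε ≈ 8.97

Balance: αS·A = εσ·1A·T⁴ ⇒ α/ε = σT⁴/S.
α/ε = 5.67×10⁻⁸·(469)⁴/306 = 5.67×10⁻⁸·4.838×10¹⁰/306.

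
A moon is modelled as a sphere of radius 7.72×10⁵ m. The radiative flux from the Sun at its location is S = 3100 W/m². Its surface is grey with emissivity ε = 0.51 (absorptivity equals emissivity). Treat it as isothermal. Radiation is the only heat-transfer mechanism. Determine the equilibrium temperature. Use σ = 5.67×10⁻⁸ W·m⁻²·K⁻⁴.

T ≈ 342 K

At equilibrium, absorbed power = emitted power.
Absorbing cross-section = πr² = 1.872×10¹² m²; emitting surface = 4πr² = 7.489×10¹² m² (ratio 4).
εS·A_cross = εσ·A_surf·T⁴  ⇒  T⁴ = S/(4σ)   (ε cancels).
T⁴ = 3100/(4·5.67×10⁻⁸) = 1.367×10¹⁰ K⁴.
T = (1.367×10¹⁰)^(1/4).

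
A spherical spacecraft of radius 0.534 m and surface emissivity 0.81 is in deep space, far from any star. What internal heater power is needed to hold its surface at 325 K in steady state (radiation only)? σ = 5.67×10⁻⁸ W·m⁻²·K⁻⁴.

P = εσ·4πr²·T⁴.
4πr² = 3.583 m²; T⁴ = 1.116×10¹⁰ K⁴.
P = 0.81·5.67×10⁻⁸·3.583·1.116×10¹⁰.

P ≈ 1840 W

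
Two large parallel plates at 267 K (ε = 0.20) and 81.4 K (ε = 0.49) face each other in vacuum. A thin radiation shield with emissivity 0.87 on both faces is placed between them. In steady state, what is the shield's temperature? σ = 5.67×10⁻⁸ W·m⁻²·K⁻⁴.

T_s ≈ 198 K

In steady state the net flux on the hot side equals that on the cold side.
σ(T₁⁴−T_s⁴)/D₁ = σ(T_s⁴−T₂⁴)/D₂, with D₁ = 1/ε₁+1/ε_s−1 = 5.149, D₂ = 1/ε_s+1/ε₂−1 = 2.190.
Solve for T_s⁴: T_s⁴ = (D₂·T₁⁴ + D₁·T₂⁴)/(D₁+D₂) = 1.547×10⁹ K⁴.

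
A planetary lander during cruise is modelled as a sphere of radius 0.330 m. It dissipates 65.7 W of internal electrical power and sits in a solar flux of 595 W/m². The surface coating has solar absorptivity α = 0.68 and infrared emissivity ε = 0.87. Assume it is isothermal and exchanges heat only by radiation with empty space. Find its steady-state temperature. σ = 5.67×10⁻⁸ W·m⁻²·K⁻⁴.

T ≈ 234 K

At steady state, absorbed solar power + internal power = radiated power.
Absorbed: α·S·A_cross = 0.68·595·0.3421 = 138.4 W (cross-section πr²).
Total input = 138.4 + 65.7 = 204.1 W.
Radiated: εσ·A_surf·T⁴ with A_surf = 4πr² = 1.368 m².
T⁴ = 204.1/(0.87·5.67×10⁻⁸·1.368) = 3.024×10⁹ K⁴.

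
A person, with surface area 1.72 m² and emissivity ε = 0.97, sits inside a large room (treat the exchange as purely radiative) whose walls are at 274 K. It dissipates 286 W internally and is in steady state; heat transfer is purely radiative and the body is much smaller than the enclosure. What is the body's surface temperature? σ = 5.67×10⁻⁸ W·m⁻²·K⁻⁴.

For a small grey body in a large enclosure, net radiated power = εσA(T⁴ − T_w⁴).
Steady state: P = εσA(T⁴ − T_w⁴) with A = 1.72 m².
T⁴ = P/(εσA) + T_w⁴ = 286/(0.97·5.67×10⁻⁸·1.720) + (274)⁴
    = 3.023×10⁹ + 5.636×10⁹ = 8.660×10⁹ K⁴.

T ≈ 305 K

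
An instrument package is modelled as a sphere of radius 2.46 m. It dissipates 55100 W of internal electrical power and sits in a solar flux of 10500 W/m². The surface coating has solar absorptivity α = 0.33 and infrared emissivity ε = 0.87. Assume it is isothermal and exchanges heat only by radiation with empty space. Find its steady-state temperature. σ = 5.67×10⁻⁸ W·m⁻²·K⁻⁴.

At steady state, absorbed solar power + internal power = radiated power.
Absorbed: α·S·A_cross = 0.33·10500·19.01 = 65880 W (cross-section πr²).
Total input = 65880 + 55100 = 1.210×10⁵ W.
Radiated: εσ·A_surf·T⁴ with A_surf = 4πr² = 76.05 m².
T⁴ = 1.210×10⁵/(0.87·5.67×10⁻⁸·76.05) = 3.225×10¹⁰ K⁴.

T ≈ 424 K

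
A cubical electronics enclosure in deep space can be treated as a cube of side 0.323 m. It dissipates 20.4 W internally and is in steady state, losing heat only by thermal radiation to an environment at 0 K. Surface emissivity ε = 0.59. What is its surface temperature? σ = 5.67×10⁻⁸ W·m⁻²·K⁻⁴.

Steady state: internal power = radiated power, P = εσA T⁴.
Radiating area A = 6L² = 0.6260 m².
T⁴ = P/(εσA) = 20.4/(0.59·5.67×10⁻⁸·0.6260) = 9.742×10⁸ K⁴.
T = (9.742×10⁸)^(1/4).

T ≈ 177 K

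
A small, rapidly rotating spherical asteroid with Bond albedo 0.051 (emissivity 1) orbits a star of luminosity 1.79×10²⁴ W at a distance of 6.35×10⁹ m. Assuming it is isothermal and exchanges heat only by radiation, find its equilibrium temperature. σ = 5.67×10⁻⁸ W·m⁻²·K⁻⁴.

T ≈ 349 K

First find the stellar flux at distance d: S = L/(4πd²) = 1.79×10²⁴/(4π·(6.35×10⁹)²) = 3533 W/m².
For an isothermal sphere, absorbed (1−a)S·πr² = emitted σ·4πr²·T⁴, so T⁴ = (1−a)S/(4σ).
T⁴ = 0.949·3533/(4·5.67×10⁻⁸) = 1.478×10¹⁰ K⁴.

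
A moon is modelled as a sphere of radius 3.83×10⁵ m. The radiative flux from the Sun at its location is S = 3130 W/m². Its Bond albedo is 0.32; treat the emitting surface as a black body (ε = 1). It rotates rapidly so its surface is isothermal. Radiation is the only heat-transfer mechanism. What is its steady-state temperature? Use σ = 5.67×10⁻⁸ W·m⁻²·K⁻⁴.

T ≈ 311 K

At equilibrium, absorbed power = emitted power.
Absorbing cross-section = πr² = 4.608×10¹¹ m²; emitting surface = 4πr² = 1.843×10¹² m² (ratio 4).
(1−a)S·A_cross = εσ·A_surf·T⁴  ⇒  T⁴ = (1−a)S/(4σ).
T⁴ = 0.680·3130/(4·5.67×10⁻⁸) = 9.384×10⁹ K⁴.
T = (9.384×10⁹)^(1/4).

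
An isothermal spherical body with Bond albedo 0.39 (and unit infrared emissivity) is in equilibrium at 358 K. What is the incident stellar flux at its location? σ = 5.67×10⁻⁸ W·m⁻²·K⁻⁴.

S ≈ 6110 W/m²

(1−a)S·πr² = σ·4πr²·T⁴ ⇒ S = 4σT⁴/(1−a).
S = 4·5.67×10⁻⁸·1.643×10¹⁰/0.610.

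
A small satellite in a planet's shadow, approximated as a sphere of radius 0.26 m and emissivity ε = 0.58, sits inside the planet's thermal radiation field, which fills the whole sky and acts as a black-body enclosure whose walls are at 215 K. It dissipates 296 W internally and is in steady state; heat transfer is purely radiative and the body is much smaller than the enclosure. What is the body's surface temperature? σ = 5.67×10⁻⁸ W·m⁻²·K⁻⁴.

For a small grey body in a large enclosure, net radiated power = εσA(T⁴ − T_w⁴).
Steady state: P = εσA(T⁴ − T_w⁴) with A = 4πr² = 0.8495 m².
T⁴ = P/(εσA) + T_w⁴ = 296/(0.58·5.67×10⁻⁸·0.8495) + (215)⁴
    = 1.060×10¹⁰ + 2.137×10⁹ = 1.273×10¹⁰ K⁴.

T ≈ 336 K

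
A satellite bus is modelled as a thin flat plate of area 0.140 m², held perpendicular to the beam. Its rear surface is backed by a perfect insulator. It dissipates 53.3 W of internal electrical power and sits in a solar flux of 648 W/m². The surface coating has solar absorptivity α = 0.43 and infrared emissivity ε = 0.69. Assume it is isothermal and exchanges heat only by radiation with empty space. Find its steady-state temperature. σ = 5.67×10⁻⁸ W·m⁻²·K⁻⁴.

At steady state, absorbed solar power + internal power = radiated power.
Absorbed: α·S·A_cross = 0.43·648·0.1400 = 39.01 W (cross-section A).
Total input = 39.01 + 53.3 = 92.31 W.
Radiated: εσ·A_surf·T⁴ with A_surf = A = 0.1400 m².
T⁴ = 92.31/(0.69·5.67×10⁻⁸·0.1400) = 1.685×10¹⁰ K⁴.

T ≈ 360 K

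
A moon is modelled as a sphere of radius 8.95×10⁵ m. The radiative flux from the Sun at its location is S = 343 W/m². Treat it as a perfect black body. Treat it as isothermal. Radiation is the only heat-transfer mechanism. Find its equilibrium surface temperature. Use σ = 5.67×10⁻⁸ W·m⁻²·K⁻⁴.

T ≈ 197 K

At equilibrium, absorbed power = emitted power.
Absorbing cross-section = πr² = 2.516×10¹² m²; emitting surface = 4πr² = 1.007×10¹³ m² (ratio 4).
S·A_cross = εσ·A_surf·T⁴  ⇒  T⁴ = S/(4σ).
T⁴ = 1.00·343/(4·5.67×10⁻⁸) = 1.512×10⁹ K⁴.
T = (1.512×10⁹)^(1/4).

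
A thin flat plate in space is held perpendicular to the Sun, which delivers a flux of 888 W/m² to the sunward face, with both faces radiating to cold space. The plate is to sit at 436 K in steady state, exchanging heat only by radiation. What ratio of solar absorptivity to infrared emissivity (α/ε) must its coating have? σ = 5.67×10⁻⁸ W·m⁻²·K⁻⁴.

α/ε ≈ 4.61

Balance: αS·A = εσ·2A·T⁴ ⇒ α/ε = 2σT⁴/S.
α/ε = 2·5.67×10⁻⁸·(436)⁴/888 = 2·5.67×10⁻⁸·3.614×10¹⁰/888.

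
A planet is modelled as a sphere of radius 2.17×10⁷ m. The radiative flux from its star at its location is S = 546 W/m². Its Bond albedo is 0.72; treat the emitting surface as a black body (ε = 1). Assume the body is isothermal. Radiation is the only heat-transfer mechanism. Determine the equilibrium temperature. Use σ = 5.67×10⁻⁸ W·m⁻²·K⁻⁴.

T ≈ 161 K

At equilibrium, absorbed power = emitted power.
Absorbing cross-section = πr² = 1.479×10¹⁵ m²; emitting surface = 4πr² = 5.917×10¹⁵ m² (ratio 4).
(1−a)S·A_cross = εσ·A_surf·T⁴  ⇒  T⁴ = (1−a)S/(4σ).
T⁴ = 0.280·546/(4·5.67×10⁻⁸) = 6.741×10⁸ K⁴.
T = (6.741×10⁸)^(1/4).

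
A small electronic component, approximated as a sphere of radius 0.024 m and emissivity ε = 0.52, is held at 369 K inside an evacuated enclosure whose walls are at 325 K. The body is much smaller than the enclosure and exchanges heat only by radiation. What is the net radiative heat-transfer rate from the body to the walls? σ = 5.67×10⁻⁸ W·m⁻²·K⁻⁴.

P_net ≈ 1.58 W

For a small grey body in a large enclosure: P_net = εσA(T_body⁴ − T_wall⁴).
A = 4πr² = 0.007238 m²; T_body⁴ − T_wall⁴ = 1.854×10¹⁰ − 1.116×10¹⁰ = 7.383×10⁹ K⁴.
|P_net| = 0.52·5.67×10⁻⁸·0.007238·7.383×10⁹.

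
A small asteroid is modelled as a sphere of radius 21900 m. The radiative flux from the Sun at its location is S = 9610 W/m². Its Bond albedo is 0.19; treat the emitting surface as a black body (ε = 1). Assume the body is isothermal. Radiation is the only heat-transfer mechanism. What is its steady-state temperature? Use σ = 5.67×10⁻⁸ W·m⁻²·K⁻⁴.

T ≈ 430 K

At equilibrium, absorbed power = emitted power.
Absorbing cross-section = πr² = 1.507×10⁹ m²; emitting surface = 4πr² = 6.027×10⁹ m² (ratio 4).
(1−a)S·A_cross = εσ·A_surf·T⁴  ⇒  T⁴ = (1−a)S/(4σ).
T⁴ = 0.810·9610/(4·5.67×10⁻⁸) = 3.432×10¹⁰ K⁴.
T = (3.432×10¹⁰)^(1/4).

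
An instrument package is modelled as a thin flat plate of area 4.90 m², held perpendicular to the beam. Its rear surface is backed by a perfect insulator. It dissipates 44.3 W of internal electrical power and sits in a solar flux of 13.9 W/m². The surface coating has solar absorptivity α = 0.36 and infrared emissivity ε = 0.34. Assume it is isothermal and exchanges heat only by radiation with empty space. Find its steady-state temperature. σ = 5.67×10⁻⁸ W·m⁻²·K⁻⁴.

At steady state, absorbed solar power + internal power = radiated power.
Absorbed: α·S·A_cross = 0.36·13.9·4.900 = 24.52 W (cross-section A).
Total input = 24.52 + 44.3 = 68.82 W.
Radiated: εσ·A_surf·T⁴ with A_surf = A = 4.900 m².
T⁴ = 68.82/(0.34·5.67×10⁻⁸·4.900) = 7.285×10⁸ K⁴.

T ≈ 164 K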